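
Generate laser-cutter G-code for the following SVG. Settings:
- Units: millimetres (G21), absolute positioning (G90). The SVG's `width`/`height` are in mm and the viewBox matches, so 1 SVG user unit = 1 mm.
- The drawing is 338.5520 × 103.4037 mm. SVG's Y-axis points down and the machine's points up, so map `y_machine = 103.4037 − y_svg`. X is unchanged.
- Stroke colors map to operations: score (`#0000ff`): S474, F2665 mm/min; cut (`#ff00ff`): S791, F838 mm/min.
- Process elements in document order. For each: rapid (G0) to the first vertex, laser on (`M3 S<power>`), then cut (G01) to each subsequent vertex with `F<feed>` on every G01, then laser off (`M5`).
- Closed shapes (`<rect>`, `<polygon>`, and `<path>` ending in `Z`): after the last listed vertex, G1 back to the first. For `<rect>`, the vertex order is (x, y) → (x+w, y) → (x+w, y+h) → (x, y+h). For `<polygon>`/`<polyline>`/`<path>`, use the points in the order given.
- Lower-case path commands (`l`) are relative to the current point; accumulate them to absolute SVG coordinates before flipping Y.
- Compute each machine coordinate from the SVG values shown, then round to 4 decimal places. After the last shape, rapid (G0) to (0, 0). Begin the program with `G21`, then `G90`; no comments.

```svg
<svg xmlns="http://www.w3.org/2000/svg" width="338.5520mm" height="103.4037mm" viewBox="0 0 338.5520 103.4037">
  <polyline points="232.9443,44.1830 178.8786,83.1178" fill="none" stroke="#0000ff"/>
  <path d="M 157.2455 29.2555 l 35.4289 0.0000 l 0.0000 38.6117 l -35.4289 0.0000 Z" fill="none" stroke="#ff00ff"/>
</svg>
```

1 u = 1 mm; y_m = 103.4037 − y.

[1] `<polyline>` line segment, #0000ff→score S474 F2665: (232.9443,59.2207) → (178.8786,20.2859)

[2] `<path>` rectangle, #ff00ff→cut S791 F838: (157.2455,74.1482) → (192.6744,74.1482) → (192.6744,35.5365) → (157.2455,35.5365) → (157.2455,74.1482) (closed)

G21
G90
G0 X232.9443 Y59.2207
M3 S474
G01 X178.8786 Y20.2859 F2665
M5
G0 X157.2455 Y74.1482
M3 S791
G01 X192.6744 Y74.1482 F838
G01 X192.6744 Y35.5365 F838
G01 X157.2455 Y35.5365 F838
G01 X157.2455 Y74.1482 F838
M5
G0 X0.0000 Y0.0000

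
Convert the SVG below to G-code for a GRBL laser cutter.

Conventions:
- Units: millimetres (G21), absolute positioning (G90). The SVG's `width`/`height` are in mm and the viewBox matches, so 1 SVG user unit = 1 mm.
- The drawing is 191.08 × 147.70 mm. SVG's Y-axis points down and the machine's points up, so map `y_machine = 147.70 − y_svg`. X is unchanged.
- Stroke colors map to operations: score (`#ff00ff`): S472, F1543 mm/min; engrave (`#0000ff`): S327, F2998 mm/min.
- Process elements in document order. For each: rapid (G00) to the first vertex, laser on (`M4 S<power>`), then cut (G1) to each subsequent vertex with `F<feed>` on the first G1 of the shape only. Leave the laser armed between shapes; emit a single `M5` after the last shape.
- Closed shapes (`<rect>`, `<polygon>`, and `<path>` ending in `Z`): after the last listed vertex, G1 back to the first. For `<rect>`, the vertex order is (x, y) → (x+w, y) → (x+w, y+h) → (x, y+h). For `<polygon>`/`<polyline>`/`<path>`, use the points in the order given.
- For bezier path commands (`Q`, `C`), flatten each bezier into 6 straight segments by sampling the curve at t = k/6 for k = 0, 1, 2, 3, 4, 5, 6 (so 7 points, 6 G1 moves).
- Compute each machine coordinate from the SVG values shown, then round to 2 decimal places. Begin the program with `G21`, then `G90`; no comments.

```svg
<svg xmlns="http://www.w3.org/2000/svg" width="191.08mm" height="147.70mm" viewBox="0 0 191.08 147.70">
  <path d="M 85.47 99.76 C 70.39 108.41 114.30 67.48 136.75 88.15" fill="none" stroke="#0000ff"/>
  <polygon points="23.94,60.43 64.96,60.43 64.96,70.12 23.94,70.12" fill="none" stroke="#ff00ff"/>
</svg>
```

Since the viewBox matches the mm dimensions, user units are millimetres directly. The only transform is the Y-flip y_m = 147.70 − y_svg.

Shape 1 is a cubic bezier drawn with `<path>`. Its stroke #0000ff means engrave at S327, F2998. After flipping Y the toolpath is (85.47,47.94) → (82.47,47.23) → (87.07,51.70) → (97.04,58.25) → (110.13,63.80) → (124.11,65.27) → (136.75,59.55).

Shape 2 is a rectangle drawn with `<polygon>`. Its stroke #ff00ff means score at S472, F1543. After flipping Y the toolpath is (23.94,87.27) → (64.96,87.27) → (64.96,77.58) → (23.94,77.58) → (23.94,87.27), returning to the start.

G21
G90
G00 X85.47 Y47.94
M4 S327
G1 X82.47 Y47.23 F2998
G1 X87.07 Y51.70
G1 X97.04 Y58.25
G1 X110.13 Y63.80
G1 X124.11 Y65.27
G1 X136.75 Y59.55
G00 X23.94 Y87.27
M4 S472
G1 X64.96 Y87.27 F1543
G1 X64.96 Y77.58
G1 X23.94 Y77.58
G1 X23.94 Y87.27
M5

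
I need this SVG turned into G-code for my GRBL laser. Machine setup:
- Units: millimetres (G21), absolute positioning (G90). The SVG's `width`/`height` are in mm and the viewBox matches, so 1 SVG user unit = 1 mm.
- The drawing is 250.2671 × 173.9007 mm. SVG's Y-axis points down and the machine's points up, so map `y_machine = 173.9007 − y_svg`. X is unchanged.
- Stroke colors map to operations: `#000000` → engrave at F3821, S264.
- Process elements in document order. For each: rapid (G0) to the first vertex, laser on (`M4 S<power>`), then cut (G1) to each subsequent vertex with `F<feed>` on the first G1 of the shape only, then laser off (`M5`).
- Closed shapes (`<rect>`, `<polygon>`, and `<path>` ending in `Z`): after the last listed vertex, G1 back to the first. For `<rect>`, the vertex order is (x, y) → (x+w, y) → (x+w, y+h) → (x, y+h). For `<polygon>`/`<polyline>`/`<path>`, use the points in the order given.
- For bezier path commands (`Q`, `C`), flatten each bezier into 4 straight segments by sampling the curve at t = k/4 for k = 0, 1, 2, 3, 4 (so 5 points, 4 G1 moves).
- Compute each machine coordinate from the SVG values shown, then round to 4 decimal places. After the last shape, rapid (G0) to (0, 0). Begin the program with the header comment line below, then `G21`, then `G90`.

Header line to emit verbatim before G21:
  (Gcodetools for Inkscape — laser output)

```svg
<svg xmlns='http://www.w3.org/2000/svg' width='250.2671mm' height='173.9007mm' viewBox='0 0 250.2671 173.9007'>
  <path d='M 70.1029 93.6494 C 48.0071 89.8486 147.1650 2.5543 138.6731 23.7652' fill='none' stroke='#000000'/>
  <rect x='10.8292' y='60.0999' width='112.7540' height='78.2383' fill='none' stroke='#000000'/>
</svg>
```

viewBox `0 0 250.2671 173.9007` with mm width/height → 1 unit = 1 mm. Flip: y_m = 173.9007 − y_svg.

**Shape 1** — `<path>` cubic bezier, stroke `#000000` → engrave (S264, F3821). Control points (SVG): P0=(70.1029,93.6494), P1=(48.0071,89.8486), P2=(147.1650,2.5543), P3=(138.6731,23.7652); sampled at t=k/4. Machine vertices: (70.1029,80.2513) → (72.6895,95.7570) → (99.2865,124.5728) → (128.4343,148.6989) → (138.6731,150.1355). Open path.

**Shape 2** — `<rect>` rectangle, stroke `#000000` → engrave (S264, F3821). Machine vertices: (10.8292,113.8008) → (123.5832,113.8008) → (123.5832,35.5625) → (10.8292,35.5625) → (10.8292,113.8008). Closed: final G1 returns to the first vertex.

(Gcodetools for Inkscape — laser output)
G21
G90
G0 X70.1029 Y80.2513
M4 S264
G1 X72.6895 Y95.7570 F3821
G1 X99.2865 Y124.5728
G1 X128.4343 Y148.6989
G1 X138.6731 Y150.1355
M5
G0 X10.8292 Y113.8008
M4 S264
G1 X123.5832 Y113.8008 F3821
G1 X123.5832 Y35.5625
G1 X10.8292 Y35.5625
G1 X10.8292 Y113.8008
M5
G0 X0.0000 Y0.0000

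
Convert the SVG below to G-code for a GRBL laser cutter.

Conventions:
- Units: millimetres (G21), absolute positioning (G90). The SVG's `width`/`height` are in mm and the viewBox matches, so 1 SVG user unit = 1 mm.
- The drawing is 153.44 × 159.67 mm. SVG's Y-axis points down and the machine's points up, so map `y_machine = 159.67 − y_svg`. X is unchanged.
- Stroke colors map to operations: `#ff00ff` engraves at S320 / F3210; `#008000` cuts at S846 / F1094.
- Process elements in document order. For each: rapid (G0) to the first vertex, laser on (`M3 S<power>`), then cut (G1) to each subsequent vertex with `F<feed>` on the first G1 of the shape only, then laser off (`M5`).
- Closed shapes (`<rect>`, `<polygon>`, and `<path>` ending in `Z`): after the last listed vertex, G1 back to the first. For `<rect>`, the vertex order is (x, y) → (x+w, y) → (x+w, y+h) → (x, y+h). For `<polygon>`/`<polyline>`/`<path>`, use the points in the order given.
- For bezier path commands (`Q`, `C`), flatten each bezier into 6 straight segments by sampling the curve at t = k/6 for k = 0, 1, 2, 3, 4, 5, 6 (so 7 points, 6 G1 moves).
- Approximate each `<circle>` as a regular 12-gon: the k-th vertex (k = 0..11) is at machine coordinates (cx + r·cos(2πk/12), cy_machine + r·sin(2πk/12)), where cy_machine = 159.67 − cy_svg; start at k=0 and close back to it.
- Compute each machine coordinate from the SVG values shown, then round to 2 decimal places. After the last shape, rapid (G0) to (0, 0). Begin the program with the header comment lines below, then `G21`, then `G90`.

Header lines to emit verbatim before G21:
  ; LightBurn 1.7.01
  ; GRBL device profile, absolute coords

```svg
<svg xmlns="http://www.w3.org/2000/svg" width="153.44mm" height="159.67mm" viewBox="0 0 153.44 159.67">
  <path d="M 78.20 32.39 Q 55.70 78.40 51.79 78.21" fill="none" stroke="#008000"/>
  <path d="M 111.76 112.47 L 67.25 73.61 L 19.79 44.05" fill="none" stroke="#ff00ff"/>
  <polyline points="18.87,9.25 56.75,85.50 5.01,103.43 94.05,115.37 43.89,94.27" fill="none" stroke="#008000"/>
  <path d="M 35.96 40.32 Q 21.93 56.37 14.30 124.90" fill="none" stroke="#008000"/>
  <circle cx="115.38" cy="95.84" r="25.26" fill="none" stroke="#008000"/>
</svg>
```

viewBox `0 0 153.44 159.67` with mm width/height → 1 unit = 1 mm. Flip: y_m = 159.67 − y_svg.

**Shape 1** — `<path>` quadratic bezier, stroke `#008000` → cut (S846, F1094). Control points (SVG): P0=(78.20,32.39), P1=(55.70,78.40), P2=(51.79,78.21); sampled at t=k/6. Machine vertices: (78.20,127.28) → (71.22,113.23) → (65.27,101.74) → (60.35,92.82) → (56.46,86.47) → (53.61,82.68) → (51.79,81.46). Open path.

**Shape 2** — `<path>` open polyline, stroke `#ff00ff` → engrave (S320, F3210). Machine vertices: (111.76,47.20) → (67.25,86.06) → (19.79,115.62). Open path.

**Shape 3** — `<polyline>` open polyline, stroke `#008000` → cut (S846, F1094). Machine vertices: (18.87,150.42) → (56.75,74.17) → (5.01,56.24) → (94.05,44.30) → (43.89,65.40). Open path.

**Shape 4** — `<path>` quadratic bezier, stroke `#008000` → cut (S846, F1094). Control points (SVG): P0=(35.96,40.32), P1=(21.93,56.37), P2=(14.30,124.90); sampled at t=k/6. Machine vertices: (35.96,119.35) → (31.46,112.54) → (27.32,102.82) → (23.53,90.18) → (20.10,74.63) → (17.02,56.16) → (14.30,34.77). Open path.

**Shape 5** — `<circle>` circle, stroke `#008000` → cut (S846, F1094). Machine vertices: (140.64,63.83) → (137.26,76.46) → (128.01,85.71) → (115.38,89.09) → (102.75,85.71) → (93.50,76.46) → (90.12,63.83) → (93.50,51.20) → (102.75,41.95) → (115.38,38.57) → (128.01,41.95) → (137.26,51.20) → (140.64,63.83). Closed: final G1 returns to the first vertex.

; LightBurn 1.7.01
; GRBL device profile, absolute coords
G21
G90
G0 X78.20 Y127.28
M3 S846
G1 X71.22 Y113.23 F1094
G1 X65.27 Y101.74
G1 X60.35 Y92.82
G1 X56.46 Y86.47
G1 X53.61 Y82.68
G1 X51.79 Y81.46
M5
G0 X111.76 Y47.20
M3 S320
G1 X67.25 Y86.06 F3210
G1 X19.79 Y115.62
M5
G0 X18.87 Y150.42
M3 S846
G1 X56.75 Y74.17 F1094
G1 X5.01 Y56.24
G1 X94.05 Y44.30
G1 X43.89 Y65.40
M5
G0 X35.96 Y119.35
M3 S846
G1 X31.46 Y112.54 F1094
G1 X27.32 Y102.82
G1 X23.53 Y90.18
G1 X20.10 Y74.63
G1 X17.02 Y56.16
G1 X14.30 Y34.77
M5
G0 X140.64 Y63.83
M3 S846
G1 X137.26 Y76.46 F1094
G1 X128.01 Y85.71
G1 X115.38 Y89.09
G1 X102.75 Y85.71
G1 X93.50 Y76.46
G1 X90.12 Y63.83
G1 X93.50 Y51.20
G1 X102.75 Y41.95
G1 X115.38 Y38.57
G1 X128.01 Y41.95
G1 X137.26 Y51.20
G1 X140.64 Y63.83
M5
G0 X0.00 Y0.00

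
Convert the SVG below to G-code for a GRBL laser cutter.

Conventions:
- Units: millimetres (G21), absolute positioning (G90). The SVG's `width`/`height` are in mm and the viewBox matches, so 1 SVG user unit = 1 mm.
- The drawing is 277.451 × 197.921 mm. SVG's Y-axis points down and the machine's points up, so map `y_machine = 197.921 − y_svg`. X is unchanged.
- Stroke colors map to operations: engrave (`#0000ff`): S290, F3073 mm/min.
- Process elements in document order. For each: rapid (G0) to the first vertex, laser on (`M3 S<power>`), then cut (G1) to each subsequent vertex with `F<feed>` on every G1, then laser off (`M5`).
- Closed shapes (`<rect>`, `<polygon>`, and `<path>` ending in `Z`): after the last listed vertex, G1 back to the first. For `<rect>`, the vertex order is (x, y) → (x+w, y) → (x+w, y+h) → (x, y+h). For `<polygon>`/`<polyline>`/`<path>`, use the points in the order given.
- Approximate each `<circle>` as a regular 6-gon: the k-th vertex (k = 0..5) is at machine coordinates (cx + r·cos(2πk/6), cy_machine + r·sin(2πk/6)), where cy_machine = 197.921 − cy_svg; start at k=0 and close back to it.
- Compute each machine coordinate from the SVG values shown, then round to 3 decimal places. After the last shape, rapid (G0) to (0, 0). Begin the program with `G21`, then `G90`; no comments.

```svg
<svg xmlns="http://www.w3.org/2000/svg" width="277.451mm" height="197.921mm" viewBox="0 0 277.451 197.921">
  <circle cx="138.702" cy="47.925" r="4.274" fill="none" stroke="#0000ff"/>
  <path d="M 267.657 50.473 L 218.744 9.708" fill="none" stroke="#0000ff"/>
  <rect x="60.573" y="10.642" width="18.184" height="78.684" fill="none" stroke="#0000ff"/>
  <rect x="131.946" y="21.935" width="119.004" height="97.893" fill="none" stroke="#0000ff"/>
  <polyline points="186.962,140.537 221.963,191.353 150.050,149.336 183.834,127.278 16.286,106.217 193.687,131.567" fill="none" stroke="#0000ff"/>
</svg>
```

viewBox `0 0 277.451 197.921` with mm width/height → 1 unit = 1 mm. Flip: y_m = 197.921 − y_svg.

**Shape 1** — `<circle>` circle, stroke `#0000ff` → engrave (S290, F3073). Machine vertices: (142.976,149.996) → (140.839,153.697) → (136.565,153.697) → (134.428,149.996) → (136.565,146.295) → (140.839,146.295) → (142.976,149.996). Closed: final G1 returns to the first vertex.

**Shape 2** — `<path>` line segment, stroke `#0000ff` → engrave (S290, F3073). Machine vertices: (267.657,147.448) → (218.744,188.213). Open path.

**Shape 3** — `<rect>` rectangle, stroke `#0000ff` → engrave (S290, F3073). Machine vertices: (60.573,187.279) → (78.757,187.279) → (78.757,108.595) → (60.573,108.595) → (60.573,187.279). Closed: final G1 returns to the first vertex.

**Shape 4** — `<rect>` rectangle, stroke `#0000ff` → engrave (S290, F3073). Machine vertices: (131.946,175.986) → (250.950,175.986) → (250.950,78.093) → (131.946,78.093) → (131.946,175.986). Closed: final G1 returns to the first vertex.

**Shape 5** — `<polyline>` open polyline, stroke `#0000ff` → engrave (S290, F3073). Machine vertices: (186.962,57.384) → (221.963,6.568) → (150.050,48.585) → (183.834,70.643) → (16.286,91.704) → (193.687,66.354). Open path.

G21
G90
G0 X142.976 Y149.996
M3 S290
G1 X140.839 Y153.697 F3073
G1 X136.565 Y153.697 F3073
G1 X134.428 Y149.996 F3073
G1 X136.565 Y146.295 F3073
G1 X140.839 Y146.295 F3073
G1 X142.976 Y149.996 F3073
M5
G0 X267.657 Y147.448
M3 S290
G1 X218.744 Y188.213 F3073
M5
G0 X60.573 Y187.279
M3 S290
G1 X78.757 Y187.279 F3073
G1 X78.757 Y108.595 F3073
G1 X60.573 Y108.595 F3073
G1 X60.573 Y187.279 F3073
M5
G0 X131.946 Y175.986
M3 S290
G1 X250.950 Y175.986 F3073
G1 X250.950 Y78.093 F3073
G1 X131.946 Y78.093 F3073
G1 X131.946 Y175.986 F3073
M5
G0 X186.962 Y57.384
M3 S290
G1 X221.963 Y6.568 F3073
G1 X150.050 Y48.585 F3073
G1 X183.834 Y70.643 F3073
G1 X16.286 Y91.704 F3073
G1 X193.687 Y66.354 F3073
M5
G0 X0.000 Y0.000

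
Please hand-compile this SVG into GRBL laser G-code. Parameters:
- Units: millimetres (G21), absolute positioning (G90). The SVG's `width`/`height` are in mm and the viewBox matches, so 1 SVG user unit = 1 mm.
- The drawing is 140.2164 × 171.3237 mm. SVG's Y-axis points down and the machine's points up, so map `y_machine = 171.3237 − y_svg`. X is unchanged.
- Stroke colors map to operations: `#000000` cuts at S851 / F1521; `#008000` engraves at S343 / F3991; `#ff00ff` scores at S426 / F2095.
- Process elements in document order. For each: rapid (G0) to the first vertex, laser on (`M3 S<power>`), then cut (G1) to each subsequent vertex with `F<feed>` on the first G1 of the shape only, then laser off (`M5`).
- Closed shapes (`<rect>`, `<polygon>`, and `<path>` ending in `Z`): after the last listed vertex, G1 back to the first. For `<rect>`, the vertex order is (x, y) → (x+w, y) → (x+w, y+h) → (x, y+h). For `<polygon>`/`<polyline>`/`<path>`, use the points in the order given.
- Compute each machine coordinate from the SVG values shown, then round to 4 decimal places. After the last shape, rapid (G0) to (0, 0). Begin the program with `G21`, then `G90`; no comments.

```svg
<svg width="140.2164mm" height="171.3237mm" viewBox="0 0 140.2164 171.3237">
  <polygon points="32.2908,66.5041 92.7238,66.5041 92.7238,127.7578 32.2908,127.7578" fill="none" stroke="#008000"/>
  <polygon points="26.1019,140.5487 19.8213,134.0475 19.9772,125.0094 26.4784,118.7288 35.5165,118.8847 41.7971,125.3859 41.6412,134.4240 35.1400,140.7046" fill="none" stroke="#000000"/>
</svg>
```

G21
G90
G0 X32.2908 Y104.8196
M3 S343
G1 X92.7238 Y104.8196 F3991
G1 X92.7238 Y43.5659
G1 X32.2908 Y43.5659
G1 X32.2908 Y104.8196
M5
G0 X26.1019 Y30.7750
M3 S851
G1 X19.8213 Y37.2762 F1521
G1 X19.9772 Y46.3143
G1 X26.4784 Y52.5949
G1 X35.5165 Y52.4390
G1 X41.7971 Y45.9378
G1 X41.6412 Y36.8997
G1 X35.1400 Y30.6191
G1 X26.1019 Y30.7750
M5
G0 X0.0000 Y0.0000

1 u = 1 mm; y_m = 171.3237 − y.

[1] `<polygon>` rectangle, #008000→engrave S343 F3991: (32.2908,104.8196) → (92.7238,104.8196) → (92.7238,43.5659) → (32.2908,43.5659) → (32.2908,104.8196) (closed)

[2] `<polygon>` regular polygon, #000000→cut S851 F1521: (26.1019,30.7750) → (19.8213,37.2762) → (19.9772,46.3143) → (26.4784,52.5949) → (35.5165,52.4390) → (41.7971,45.9378) → (41.6412,36.8997) → (35.1400,30.6191) → (26.1019,30.7750) (closed)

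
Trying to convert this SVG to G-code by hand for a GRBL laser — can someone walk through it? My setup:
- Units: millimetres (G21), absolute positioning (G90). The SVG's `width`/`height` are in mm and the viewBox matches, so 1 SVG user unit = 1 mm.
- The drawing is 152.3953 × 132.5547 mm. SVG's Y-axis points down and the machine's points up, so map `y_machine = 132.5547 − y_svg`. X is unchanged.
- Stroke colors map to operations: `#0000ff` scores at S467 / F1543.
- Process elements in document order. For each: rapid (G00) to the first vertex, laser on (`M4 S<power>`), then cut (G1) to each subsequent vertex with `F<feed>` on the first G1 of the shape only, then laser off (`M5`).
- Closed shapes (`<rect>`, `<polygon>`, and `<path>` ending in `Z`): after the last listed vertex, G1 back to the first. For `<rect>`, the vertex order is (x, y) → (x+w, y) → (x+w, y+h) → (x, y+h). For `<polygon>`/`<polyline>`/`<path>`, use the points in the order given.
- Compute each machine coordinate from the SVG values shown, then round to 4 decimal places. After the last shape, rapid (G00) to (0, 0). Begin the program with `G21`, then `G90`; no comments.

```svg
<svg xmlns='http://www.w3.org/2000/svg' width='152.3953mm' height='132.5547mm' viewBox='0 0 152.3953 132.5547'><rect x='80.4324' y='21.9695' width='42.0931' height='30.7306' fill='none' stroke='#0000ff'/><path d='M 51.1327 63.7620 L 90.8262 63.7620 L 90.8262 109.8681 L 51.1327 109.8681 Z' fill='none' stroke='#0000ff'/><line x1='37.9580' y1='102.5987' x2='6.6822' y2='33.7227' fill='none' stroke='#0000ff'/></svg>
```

Since the viewBox matches the mm dimensions, user units are millimetres directly. The only transform is the Y-flip y_m = 132.5547 − y_svg.

Shape 1 is a rectangle drawn with `<rect>`. Its stroke #0000ff means score at S467, F1543. After flipping Y the toolpath is (80.4324,110.5852) → (122.5255,110.5852) → (122.5255,79.8546) → (80.4324,79.8546) → (80.4324,110.5852), returning to the start.

Shape 2 is a rectangle drawn with `<path>`. Its stroke #0000ff means score at S467, F1543. After flipping Y the toolpath is (51.1327,68.7927) → (90.8262,68.7927) → (90.8262,22.6866) → (51.1327,22.6866) → (51.1327,68.7927), returning to the start.

Shape 3 is a line segment drawn with `<line>`. Its stroke #0000ff means score at S467, F1543. After flipping Y the toolpath is (37.9580,29.9560) → (6.6822,98.8320).

G21
G90
G00 X80.4324 Y110.5852
M4 S467
G1 X122.5255 Y110.5852 F1543
G1 X122.5255 Y79.8546
G1 X80.4324 Y79.8546
G1 X80.4324 Y110.5852
M5
G00 X51.1327 Y68.7927
M4 S467
G1 X90.8262 Y68.7927 F1543
G1 X90.8262 Y22.6866
G1 X51.1327 Y22.6866
G1 X51.1327 Y68.7927
M5
G00 X37.9580 Y29.9560
M4 S467
G1 X6.6822 Y98.8320 F1543
M5
G00 X0.0000 Y0.0000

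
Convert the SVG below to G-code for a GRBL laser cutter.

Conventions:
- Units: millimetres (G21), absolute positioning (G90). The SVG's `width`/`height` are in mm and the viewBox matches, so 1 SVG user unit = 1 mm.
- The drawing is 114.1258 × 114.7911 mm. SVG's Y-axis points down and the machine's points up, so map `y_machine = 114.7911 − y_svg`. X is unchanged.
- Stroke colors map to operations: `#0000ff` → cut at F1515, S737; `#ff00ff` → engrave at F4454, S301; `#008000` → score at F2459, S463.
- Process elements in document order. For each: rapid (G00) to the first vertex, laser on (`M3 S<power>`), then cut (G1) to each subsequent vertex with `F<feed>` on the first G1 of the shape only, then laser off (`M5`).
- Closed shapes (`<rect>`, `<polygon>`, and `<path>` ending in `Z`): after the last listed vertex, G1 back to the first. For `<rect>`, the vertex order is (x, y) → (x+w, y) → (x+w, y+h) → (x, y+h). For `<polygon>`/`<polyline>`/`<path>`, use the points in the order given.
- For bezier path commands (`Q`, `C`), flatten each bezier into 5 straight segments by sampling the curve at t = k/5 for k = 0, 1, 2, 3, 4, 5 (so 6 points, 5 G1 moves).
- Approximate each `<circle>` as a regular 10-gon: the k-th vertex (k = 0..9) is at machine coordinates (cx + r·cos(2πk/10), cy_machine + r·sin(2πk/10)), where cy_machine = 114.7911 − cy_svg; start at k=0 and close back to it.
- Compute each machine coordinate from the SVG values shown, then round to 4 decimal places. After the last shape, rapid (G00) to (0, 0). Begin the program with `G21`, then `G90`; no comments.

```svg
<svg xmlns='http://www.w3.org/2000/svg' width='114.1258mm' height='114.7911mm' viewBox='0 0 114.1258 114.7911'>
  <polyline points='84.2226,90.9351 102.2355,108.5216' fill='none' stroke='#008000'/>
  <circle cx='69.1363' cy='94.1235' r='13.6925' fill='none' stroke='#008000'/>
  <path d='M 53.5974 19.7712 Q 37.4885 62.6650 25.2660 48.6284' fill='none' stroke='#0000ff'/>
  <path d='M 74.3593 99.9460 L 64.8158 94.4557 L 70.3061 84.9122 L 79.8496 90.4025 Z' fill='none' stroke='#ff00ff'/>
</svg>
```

Since the viewBox matches the mm dimensions, user units are millimetres directly. The only transform is the Y-flip y_m = 114.7911 − y_svg.

Shape 1 is a line segment drawn with `<polyline>`. Its stroke #008000 means score at S463, F2459. After flipping Y the toolpath is (84.2226,23.8560) → (102.2355,6.2695).

Shape 2 is a circle drawn with `<circle>`. Its stroke #008000 means score at S463, F2459. After flipping Y the toolpath is (82.8288,20.6676) → (80.2138,28.7158) → (73.3675,33.6899) → (64.9051,33.6899) → (58.0588,28.7158) → (55.4438,20.6676) → (58.0588,12.6194) → (64.9051,7.6453) → (73.3675,7.6453) → (80.2138,12.6194) → (82.8288,20.6676), returning to the start.

Shape 3 is a quadratic bezier drawn with `<path>`. Its stroke #0000ff means cut at S737, F1515. After flipping Y the toolpath is (53.5974,95.0199) → (47.3093,80.1396) → (41.3321,69.8137) → (35.6658,64.0423) → (30.3105,62.8253) → (25.2660,66.1627).

Shape 4 is a regular polygon drawn with `<path>`. Its stroke #ff00ff means engrave at S301, F4454. After flipping Y the toolpath is (74.3593,14.8451) → (64.8158,20.3354) → (70.3061,29.8789) → (79.8496,24.3886) → (74.3593,14.8451), returning to the start.

G21
G90
G00 X84.2226 Y23.8560
M3 S463
G1 X102.2355 Y6.2695 F2459
M5
G00 X82.8288 Y20.6676
M3 S463
G1 X80.2138 Y28.7158 F2459
G1 X73.3675 Y33.6899
G1 X64.9051 Y33.6899
G1 X58.0588 Y28.7158
G1 X55.4438 Y20.6676
G1 X58.0588 Y12.6194
G1 X64.9051 Y7.6453
G1 X73.3675 Y7.6453
G1 X80.2138 Y12.6194
G1 X82.8288 Y20.6676
M5
G00 X53.5974 Y95.0199
M3 S737
G1 X47.3093 Y80.1396 F1515
G1 X41.3321 Y69.8137
G1 X35.6658 Y64.0423
G1 X30.3105 Y62.8253
G1 X25.2660 Y66.1627
M5
G00 X74.3593 Y14.8451
M3 S301
G1 X64.8158 Y20.3354 F4454
G1 X70.3061 Y29.8789
G1 X79.8496 Y24.3886
G1 X74.3593 Y14.8451
M5
G00 X0.0000 Y0.0000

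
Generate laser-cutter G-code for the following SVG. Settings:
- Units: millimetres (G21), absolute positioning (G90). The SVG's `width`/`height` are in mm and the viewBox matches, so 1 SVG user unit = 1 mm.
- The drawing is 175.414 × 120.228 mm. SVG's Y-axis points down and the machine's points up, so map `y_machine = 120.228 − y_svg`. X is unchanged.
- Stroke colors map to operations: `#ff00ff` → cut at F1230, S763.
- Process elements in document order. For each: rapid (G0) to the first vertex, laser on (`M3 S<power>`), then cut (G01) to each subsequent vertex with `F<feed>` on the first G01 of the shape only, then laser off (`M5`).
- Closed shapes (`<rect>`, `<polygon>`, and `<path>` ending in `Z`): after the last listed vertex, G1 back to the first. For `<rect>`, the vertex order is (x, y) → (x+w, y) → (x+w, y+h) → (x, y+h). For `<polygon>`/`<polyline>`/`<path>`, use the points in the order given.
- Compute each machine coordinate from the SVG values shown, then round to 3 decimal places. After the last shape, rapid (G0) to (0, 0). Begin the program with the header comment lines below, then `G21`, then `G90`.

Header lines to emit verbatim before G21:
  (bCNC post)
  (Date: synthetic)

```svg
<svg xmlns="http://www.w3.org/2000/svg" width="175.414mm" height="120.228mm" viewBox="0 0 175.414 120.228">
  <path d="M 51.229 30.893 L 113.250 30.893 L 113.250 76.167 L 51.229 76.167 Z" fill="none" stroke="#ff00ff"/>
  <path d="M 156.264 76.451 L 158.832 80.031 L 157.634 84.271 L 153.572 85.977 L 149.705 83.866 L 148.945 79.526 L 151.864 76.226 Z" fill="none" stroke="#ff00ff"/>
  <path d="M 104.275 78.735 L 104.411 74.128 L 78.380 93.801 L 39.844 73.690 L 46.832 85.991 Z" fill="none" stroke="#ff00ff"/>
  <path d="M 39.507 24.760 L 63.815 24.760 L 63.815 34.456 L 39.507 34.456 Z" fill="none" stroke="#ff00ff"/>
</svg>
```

Since the viewBox matches the mm dimensions, user units are millimetres directly. The only transform is the Y-flip y_m = 120.228 − y_svg.

Shape 1 is a rectangle drawn with `<path>`. Its stroke #ff00ff means cut at S763, F1230. After flipping Y the toolpath is (51.229,89.335) → (113.250,89.335) → (113.250,44.061) → (51.229,44.061) → (51.229,89.335), returning to the start.

Shape 2 is a regular polygon drawn with `<path>`. Its stroke #ff00ff means cut at S763, F1230. After flipping Y the toolpath is (156.264,43.777) → (158.832,40.197) → (157.634,35.957) → (153.572,34.251) → (149.705,36.362) → (148.945,40.702) → (151.864,44.002) → (156.264,43.777), returning to the start.

Shape 3 is a closed polygon drawn with `<path>`. Its stroke #ff00ff means cut at S763, F1230. After flipping Y the toolpath is (104.275,41.493) → (104.411,46.100) → (78.380,26.427) → (39.844,46.538) → (46.832,34.237) → (104.275,41.493), returning to the start.

Shape 4 is a rectangle drawn with `<path>`. Its stroke #ff00ff means cut at S763, F1230. After flipping Y the toolpath is (39.507,95.468) → (63.815,95.468) → (63.815,85.772) → (39.507,85.772) → (39.507,95.468), returning to the start.

(bCNC post)
(Date: synthetic)
G21
G90
G0 X51.229 Y89.335
M3 S763
G01 X113.250 Y89.335 F1230
G01 X113.250 Y44.061
G01 X51.229 Y44.061
G01 X51.229 Y89.335
M5
G0 X156.264 Y43.777
M3 S763
G01 X158.832 Y40.197 F1230
G01 X157.634 Y35.957
G01 X153.572 Y34.251
G01 X149.705 Y36.362
G01 X148.945 Y40.702
G01 X151.864 Y44.002
G01 X156.264 Y43.777
M5
G0 X104.275 Y41.493
M3 S763
G01 X104.411 Y46.100 F1230
G01 X78.380 Y26.427
G01 X39.844 Y46.538
G01 X46.832 Y34.237
G01 X104.275 Y41.493
M5
G0 X39.507 Y95.468
M3 S763
G01 X63.815 Y95.468 F1230
G01 X63.815 Y85.772
G01 X39.507 Y85.772
G01 X39.507 Y95.468
M5
G0 X0.000 Y0.000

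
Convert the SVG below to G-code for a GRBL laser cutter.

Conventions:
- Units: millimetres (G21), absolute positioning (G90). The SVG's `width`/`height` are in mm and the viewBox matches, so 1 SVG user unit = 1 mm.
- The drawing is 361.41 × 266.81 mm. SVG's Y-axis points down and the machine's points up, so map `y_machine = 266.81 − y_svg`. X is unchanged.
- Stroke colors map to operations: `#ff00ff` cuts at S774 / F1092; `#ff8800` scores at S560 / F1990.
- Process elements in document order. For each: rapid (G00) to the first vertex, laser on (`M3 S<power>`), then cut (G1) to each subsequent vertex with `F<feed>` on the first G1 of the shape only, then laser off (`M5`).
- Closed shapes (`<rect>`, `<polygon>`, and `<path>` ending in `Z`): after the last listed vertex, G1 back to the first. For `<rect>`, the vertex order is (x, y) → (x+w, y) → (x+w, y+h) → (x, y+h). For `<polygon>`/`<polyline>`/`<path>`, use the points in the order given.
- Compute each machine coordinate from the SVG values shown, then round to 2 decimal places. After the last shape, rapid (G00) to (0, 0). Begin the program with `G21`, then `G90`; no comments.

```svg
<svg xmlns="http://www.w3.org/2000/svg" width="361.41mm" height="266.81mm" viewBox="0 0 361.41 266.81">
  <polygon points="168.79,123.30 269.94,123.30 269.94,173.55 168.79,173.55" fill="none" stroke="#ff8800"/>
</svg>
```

Since the viewBox matches the mm dimensions, user units are millimetres directly. The only transform is the Y-flip y_m = 266.81 − y_svg.

Shape 1 is a rectangle drawn with `<polygon>`. Its stroke #ff8800 means score at S560, F1990. After flipping Y the toolpath is (168.79,143.51) → (269.94,143.51) → (269.94,93.26) → (168.79,93.26) → (168.79,143.51), returning to the start.

G21
G90
G00 X168.79 Y143.51
M3 S560
G1 X269.94 Y143.51 F1990
G1 X269.94 Y93.26
G1 X168.79 Y93.26
G1 X168.79 Y143.51
M5
G00 X0.00 Y0.00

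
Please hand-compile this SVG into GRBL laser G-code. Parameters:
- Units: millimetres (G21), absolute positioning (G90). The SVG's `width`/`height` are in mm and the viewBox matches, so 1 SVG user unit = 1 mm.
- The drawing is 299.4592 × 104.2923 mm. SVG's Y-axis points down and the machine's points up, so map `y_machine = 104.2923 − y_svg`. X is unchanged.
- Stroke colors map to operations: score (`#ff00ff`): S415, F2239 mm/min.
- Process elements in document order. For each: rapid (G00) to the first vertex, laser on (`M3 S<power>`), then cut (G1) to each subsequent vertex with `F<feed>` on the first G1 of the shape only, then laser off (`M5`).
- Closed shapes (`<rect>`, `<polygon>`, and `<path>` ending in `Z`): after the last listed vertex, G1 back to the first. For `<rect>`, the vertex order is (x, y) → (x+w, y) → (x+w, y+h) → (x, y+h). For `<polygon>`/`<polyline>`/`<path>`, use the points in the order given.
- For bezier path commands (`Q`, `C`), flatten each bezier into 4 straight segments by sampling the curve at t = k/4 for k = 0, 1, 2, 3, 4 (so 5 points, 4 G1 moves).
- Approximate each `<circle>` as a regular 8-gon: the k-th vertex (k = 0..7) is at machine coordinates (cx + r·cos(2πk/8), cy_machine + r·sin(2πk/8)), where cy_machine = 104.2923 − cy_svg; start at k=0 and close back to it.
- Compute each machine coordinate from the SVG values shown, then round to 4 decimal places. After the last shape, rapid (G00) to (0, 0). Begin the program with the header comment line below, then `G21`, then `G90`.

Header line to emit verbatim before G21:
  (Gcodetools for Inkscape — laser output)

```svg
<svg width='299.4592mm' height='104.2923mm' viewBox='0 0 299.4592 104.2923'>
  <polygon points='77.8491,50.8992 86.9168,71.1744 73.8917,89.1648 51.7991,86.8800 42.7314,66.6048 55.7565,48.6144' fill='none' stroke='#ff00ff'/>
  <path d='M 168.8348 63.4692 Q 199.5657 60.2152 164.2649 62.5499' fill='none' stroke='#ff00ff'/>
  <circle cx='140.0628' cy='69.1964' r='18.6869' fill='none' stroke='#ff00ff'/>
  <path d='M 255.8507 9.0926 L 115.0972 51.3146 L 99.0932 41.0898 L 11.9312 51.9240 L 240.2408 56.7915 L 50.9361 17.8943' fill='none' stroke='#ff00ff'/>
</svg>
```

(Gcodetools for Inkscape — laser output)
G21
G90
G00 X77.8491 Y53.3931
M3 S415
G1 X86.9168 Y33.1179 F2239
G1 X73.8917 Y15.1275
G1 X51.7991 Y17.4123
G1 X42.7314 Y37.6875
G1 X55.7565 Y55.6779
G1 X77.8491 Y53.3931
M5
G00 X168.8348 Y40.8231
M3 S415
G1 X180.0733 Y42.1008 F2239
G1 X183.0578 Y42.6799
G1 X177.7883 Y42.5605
G1 X164.2649 Y41.7424
M5
G00 X158.7497 Y35.0959
M3 S415
G1 X153.2764 Y48.3095 F2239
G1 X140.0628 Y53.7828
G1 X126.8492 Y48.3095
G1 X121.3759 Y35.0959
G1 X126.8492 Y21.8823
G1 X140.0628 Y16.4090
G1 X153.2764 Y21.8823
G1 X158.7497 Y35.0959
M5
G00 X255.8507 Y95.1997
M3 S415
G1 X115.0972 Y52.9777 F2239
G1 X99.0932 Y63.2025
G1 X11.9312 Y52.3683
G1 X240.2408 Y47.5008
G1 X50.9361 Y86.3980
M5
G00 X0.0000 Y0.0000

1 u = 1 mm; y_m = 104.2923 − y.

[1] `<polygon>` regular polygon, #ff00ff→score S415 F2239: (77.8491,53.3931) → (86.9168,33.1179) → (73.8917,15.1275) → (51.7991,17.4123) → (42.7314,37.6875) → (55.7565,55.6779) → (77.8491,53.3931) (closed)

[2] `<path>` quadratic bezier, #ff00ff→score S415 F2239: (168.8348,40.8231) → (180.0733,42.1008) → (183.0578,42.6799) → (177.7883,42.5605) → (164.2649,41.7424)

[3] `<circle>` circle, #ff00ff→score S415 F2239: (158.7497,35.0959) → (153.2764,48.3095) → (140.0628,53.7828) → (126.8492,48.3095) → (121.3759,35.0959) → (126.8492,21.8823) → (140.0628,16.4090) → (153.2764,21.8823) → (158.7497,35.0959) (closed)

[4] `<path>` open polyline, #ff00ff→score S415 F2239: (255.8507,95.1997) → (115.0972,52.9777) → (99.0932,63.2025) → (11.9312,52.3683) → (240.2408,47.5008) → (50.9361,86.3980)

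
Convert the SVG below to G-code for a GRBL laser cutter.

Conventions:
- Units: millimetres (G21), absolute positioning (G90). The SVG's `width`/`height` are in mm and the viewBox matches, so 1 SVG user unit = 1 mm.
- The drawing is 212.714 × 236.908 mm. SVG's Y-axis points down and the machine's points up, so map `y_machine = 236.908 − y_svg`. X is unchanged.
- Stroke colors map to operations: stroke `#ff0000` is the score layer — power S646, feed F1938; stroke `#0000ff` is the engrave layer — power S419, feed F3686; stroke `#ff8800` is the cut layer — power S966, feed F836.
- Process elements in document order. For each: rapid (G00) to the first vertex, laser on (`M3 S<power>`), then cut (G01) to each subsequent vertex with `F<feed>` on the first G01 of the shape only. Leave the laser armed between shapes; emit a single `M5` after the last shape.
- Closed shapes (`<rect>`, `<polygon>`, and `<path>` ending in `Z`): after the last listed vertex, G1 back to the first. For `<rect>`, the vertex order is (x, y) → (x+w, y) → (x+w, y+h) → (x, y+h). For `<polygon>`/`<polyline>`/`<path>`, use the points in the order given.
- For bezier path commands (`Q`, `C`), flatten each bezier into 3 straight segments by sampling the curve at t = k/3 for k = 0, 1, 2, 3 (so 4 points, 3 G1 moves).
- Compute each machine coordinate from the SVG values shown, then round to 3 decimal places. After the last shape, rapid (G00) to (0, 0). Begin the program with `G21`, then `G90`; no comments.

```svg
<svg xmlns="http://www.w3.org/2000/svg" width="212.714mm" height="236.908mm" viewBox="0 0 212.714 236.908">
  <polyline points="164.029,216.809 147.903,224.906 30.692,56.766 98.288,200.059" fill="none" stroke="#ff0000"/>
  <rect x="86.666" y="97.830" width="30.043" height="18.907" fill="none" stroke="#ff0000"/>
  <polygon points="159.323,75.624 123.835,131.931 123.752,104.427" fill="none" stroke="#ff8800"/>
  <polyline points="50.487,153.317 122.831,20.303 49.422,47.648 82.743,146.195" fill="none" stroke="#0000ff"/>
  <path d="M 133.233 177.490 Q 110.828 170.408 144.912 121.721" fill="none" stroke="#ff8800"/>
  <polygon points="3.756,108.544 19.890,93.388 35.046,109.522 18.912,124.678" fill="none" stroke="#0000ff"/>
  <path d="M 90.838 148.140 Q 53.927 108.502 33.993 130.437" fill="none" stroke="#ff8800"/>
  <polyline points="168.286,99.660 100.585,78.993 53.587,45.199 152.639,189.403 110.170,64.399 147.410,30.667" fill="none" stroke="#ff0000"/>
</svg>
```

Since the viewBox matches the mm dimensions, user units are millimetres directly. The only transform is the Y-flip y_m = 236.908 − y_svg.

Shape 1 is a open polyline drawn with `<polyline>`. Its stroke #ff0000 means score at S646, F1938. After flipping Y the toolpath is (164.029,20.099) → (147.903,12.002) → (30.692,180.142) → (98.288,36.849).

Shape 2 is a rectangle drawn with `<rect>`. Its stroke #ff0000 means score at S646, F1938. After flipping Y the toolpath is (86.666,139.078) → (116.709,139.078) → (116.709,120.171) → (86.666,120.171) → (86.666,139.078), returning to the start.

Shape 3 is a closed polygon drawn with `<polygon>`. Its stroke #ff8800 means cut at S966, F836. After flipping Y the toolpath is (159.323,161.284) → (123.835,104.977) → (123.752,132.481) → (159.323,161.284), returning to the start.

Shape 4 is a open polyline drawn with `<polyline>`. Its stroke #0000ff means engrave at S419, F3686. After flipping Y the toolpath is (50.487,83.591) → (122.831,216.605) → (49.422,189.260) → (82.743,90.713).

Shape 5 is a quadratic bezier drawn with `<path>`. Its stroke #ff8800 means cut at S966, F836. After flipping Y the toolpath is (133.233,59.418) → (124.573,68.762) → (128.466,87.352) → (144.912,115.187).

Shape 6 is a regular polygon drawn with `<polygon>`. Its stroke #0000ff means engrave at S419, F3686. After flipping Y the toolpath is (3.756,128.364) → (19.890,143.520) → (35.046,127.386) → (18.912,112.230) → (3.756,128.364), returning to the start.

Shape 7 is a quadratic bezier drawn with `<path>`. Its stroke #ff8800 means cut at S966, F836. After flipping Y the toolpath is (90.838,88.768) → (68.117,108.352) → (49.169,114.253) → (33.993,106.471).

Shape 8 is a open polyline drawn with `<polyline>`. Its stroke #ff0000 means score at S646, F1938. After flipping Y the toolpath is (168.286,137.248) → (100.585,157.915) → (53.587,191.709) → (152.639,47.505) → (110.170,172.509) → (147.410,206.241).

G21
G90
G00 X164.029 Y20.099
M3 S646
G01 X147.903 Y12.002 F1938
G01 X30.692 Y180.142
G01 X98.288 Y36.849
G00 X86.666 Y139.078
M3 S646
G01 X116.709 Y139.078 F1938
G01 X116.709 Y120.171
G01 X86.666 Y120.171
G01 X86.666 Y139.078
G00 X159.323 Y161.284
M3 S966
G01 X123.835 Y104.977 F836
G01 X123.752 Y132.481
G01 X159.323 Y161.284
G00 X50.487 Y83.591
M3 S419
G01 X122.831 Y216.605 F3686
G01 X49.422 Y189.260
G01 X82.743 Y90.713
G00 X133.233 Y59.418
M3 S966
G01 X124.573 Y68.762 F836
G01 X128.466 Y87.352
G01 X144.912 Y115.187
G00 X3.756 Y128.364
M3 S419
G01 X19.890 Y143.520 F3686
G01 X35.046 Y127.386
G01 X18.912 Y112.230
G01 X3.756 Y128.364
G00 X90.838 Y88.768
M3 S966
G01 X68.117 Y108.352 F836
G01 X49.169 Y114.253
G01 X33.993 Y106.471
G00 X168.286 Y137.248
M3 S646
G01 X100.585 Y157.915 F1938
G01 X53.587 Y191.709
G01 X152.639 Y47.505
G01 X110.170 Y172.509
G01 X147.410 Y206.241
M5
G00 X0.000 Y0.000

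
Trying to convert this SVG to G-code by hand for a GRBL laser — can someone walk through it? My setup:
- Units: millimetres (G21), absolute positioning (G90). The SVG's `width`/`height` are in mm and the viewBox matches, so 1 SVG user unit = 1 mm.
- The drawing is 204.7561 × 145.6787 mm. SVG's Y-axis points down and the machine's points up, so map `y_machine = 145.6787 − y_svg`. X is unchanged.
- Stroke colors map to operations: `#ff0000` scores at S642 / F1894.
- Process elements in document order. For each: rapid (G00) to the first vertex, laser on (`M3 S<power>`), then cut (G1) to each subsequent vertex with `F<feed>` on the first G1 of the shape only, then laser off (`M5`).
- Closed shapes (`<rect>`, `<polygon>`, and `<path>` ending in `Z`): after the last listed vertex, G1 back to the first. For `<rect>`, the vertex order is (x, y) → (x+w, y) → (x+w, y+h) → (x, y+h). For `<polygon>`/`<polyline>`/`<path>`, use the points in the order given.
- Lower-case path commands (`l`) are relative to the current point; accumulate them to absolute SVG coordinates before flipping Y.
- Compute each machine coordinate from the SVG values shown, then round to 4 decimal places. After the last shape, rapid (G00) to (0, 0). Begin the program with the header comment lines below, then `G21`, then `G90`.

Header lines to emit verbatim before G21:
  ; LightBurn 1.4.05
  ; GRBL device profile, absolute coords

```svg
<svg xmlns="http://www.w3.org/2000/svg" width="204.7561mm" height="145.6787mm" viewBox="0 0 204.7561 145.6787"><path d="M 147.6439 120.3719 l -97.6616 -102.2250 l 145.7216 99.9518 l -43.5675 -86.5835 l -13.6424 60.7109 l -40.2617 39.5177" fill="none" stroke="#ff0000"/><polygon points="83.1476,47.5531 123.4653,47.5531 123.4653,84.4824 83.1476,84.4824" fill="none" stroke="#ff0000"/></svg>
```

Since the viewBox matches the mm dimensions, user units are millimetres directly. The only transform is the Y-flip y_m = 145.6787 − y_svg.

Shape 1 is a open polyline drawn with `<path>`. Its stroke #ff0000 means score at S642, F1894. After flipping Y the toolpath is (147.6439,25.3068) → (49.9823,127.5318) → (195.7039,27.5800) → (152.1364,114.1635) → (138.4940,53.4526) → (98.2323,13.9349).

Shape 2 is a rectangle drawn with `<polygon>`. Its stroke #ff0000 means score at S642, F1894. After flipping Y the toolpath is (83.1476,98.1256) → (123.4653,98.1256) → (123.4653,61.1963) → (83.1476,61.1963) → (83.1476,98.1256), returning to the start.

; LightBurn 1.4.05
; GRBL device profile, absolute coords
G21
G90
G00 X147.6439 Y25.3068
M3 S642
G1 X49.9823 Y127.5318 F1894
G1 X195.7039 Y27.5800
G1 X152.1364 Y114.1635
G1 X138.4940 Y53.4526
G1 X98.2323 Y13.9349
M5
G00 X83.1476 Y98.1256
M3 S642
G1 X123.4653 Y98.1256 F1894
G1 X123.4653 Y61.1963
G1 X83.1476 Y61.1963
G1 X83.1476 Y98.1256
M5
G00 X0.0000 Y0.0000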